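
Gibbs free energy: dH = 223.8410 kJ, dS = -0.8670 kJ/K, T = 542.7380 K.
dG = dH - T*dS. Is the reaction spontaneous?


T*dS = 542.7380 * -0.8670 = -470.5538 kJ
dG = 223.8410 + 470.5538 = 694.3948 kJ (non-spontaneous)

dG = 694.3948 kJ, non-spontaneous


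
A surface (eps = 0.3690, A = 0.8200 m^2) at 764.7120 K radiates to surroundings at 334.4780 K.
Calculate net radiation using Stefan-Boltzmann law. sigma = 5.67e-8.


T^4 = 3.4197e+11
Tsurr^4 = 1.2516e+10
Q = 0.3690 * 5.67e-8 * 0.8200 * 3.2946e+11 = 5652.2535 W

5652.2535 W


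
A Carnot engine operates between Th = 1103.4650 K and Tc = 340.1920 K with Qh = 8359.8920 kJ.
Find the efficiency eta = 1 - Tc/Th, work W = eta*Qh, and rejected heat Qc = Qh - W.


eta = 1 - 340.1920/1103.4650 = 0.6917
W = 0.6917 * 8359.8920 = 5782.5847 kJ
Qc = 8359.8920 - 5782.5847 = 2577.3073 kJ

eta = 69.1706%, W = 5782.5847 kJ, Qc = 2577.3073 kJ


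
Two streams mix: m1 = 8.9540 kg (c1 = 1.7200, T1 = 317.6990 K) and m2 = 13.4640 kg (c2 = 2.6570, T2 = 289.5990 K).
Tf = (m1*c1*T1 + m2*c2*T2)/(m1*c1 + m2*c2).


num = 15252.9148
den = 51.1747
Tf = 298.0556 K

298.0556 K


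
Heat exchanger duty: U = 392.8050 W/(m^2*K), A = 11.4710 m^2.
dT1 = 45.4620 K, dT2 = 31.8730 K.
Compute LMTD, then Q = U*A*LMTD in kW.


LMTD = 38.2662 K
Q = 392.8050 * 11.4710 * 38.2662 = 172422.3829 W = 172.4224 kW

172.4224 kW


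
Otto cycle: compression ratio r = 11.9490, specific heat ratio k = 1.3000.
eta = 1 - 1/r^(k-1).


r^(k-1) = 2.1047
eta = 1 - 1/2.1047 = 0.5249 = 52.4883%

52.4883%


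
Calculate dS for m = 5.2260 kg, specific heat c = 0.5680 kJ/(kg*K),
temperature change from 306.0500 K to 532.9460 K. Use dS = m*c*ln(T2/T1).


T2/T1 = 1.7414
ln(T2/T1) = 0.5547
dS = 5.2260 * 0.5680 * 0.5547 = 1.6465 kJ/K

1.6465 kJ/K


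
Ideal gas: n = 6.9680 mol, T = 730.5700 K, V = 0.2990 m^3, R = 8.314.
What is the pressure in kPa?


P = nRT/V = 6.9680 * 8.314 * 730.5700 / 0.2990
= 42323.3462 / 0.2990 = 141549.6528 Pa = 141.5497 kPa

141.5497 kPa


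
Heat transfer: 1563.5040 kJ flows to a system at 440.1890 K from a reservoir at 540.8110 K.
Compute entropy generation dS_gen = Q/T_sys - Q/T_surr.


dS_sys = 1563.5040/440.1890 = 3.5519 kJ/K
dS_surr = -1563.5040/540.8110 = -2.8910 kJ/K
dS_gen = 3.5519 - 2.8910 = 0.6609 kJ/K (irreversible)

dS_gen = 0.6609 kJ/K, irreversible


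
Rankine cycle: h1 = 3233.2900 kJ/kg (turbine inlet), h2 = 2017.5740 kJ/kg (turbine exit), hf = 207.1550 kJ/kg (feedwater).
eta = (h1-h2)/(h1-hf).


W = 1215.7160 kJ/kg
Q_in = 3026.1350 kJ/kg
eta = 0.4017 = 40.1739%

eta = 40.1739%


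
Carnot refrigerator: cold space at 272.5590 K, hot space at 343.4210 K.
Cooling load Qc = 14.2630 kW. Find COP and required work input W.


COP = 272.5590 / 70.8620 = 3.8463
W = 14.2630 / 3.8463 = 3.7082 kW

COP = 3.8463, W = 3.7082 kW


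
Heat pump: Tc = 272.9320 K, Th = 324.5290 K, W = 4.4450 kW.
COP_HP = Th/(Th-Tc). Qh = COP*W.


COP = 324.5290 / 51.5970 = 6.2897
Qh = 6.2897 * 4.4450 = 27.9577 kW

COP = 6.2897, Qh = 27.9577 kW


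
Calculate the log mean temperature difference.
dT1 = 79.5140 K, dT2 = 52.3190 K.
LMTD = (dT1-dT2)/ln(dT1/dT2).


dT1/dT2 = 1.5198
ln(dT1/dT2) = 0.4186
LMTD = 27.1950 / 0.4186 = 64.9707 K

64.9707 K


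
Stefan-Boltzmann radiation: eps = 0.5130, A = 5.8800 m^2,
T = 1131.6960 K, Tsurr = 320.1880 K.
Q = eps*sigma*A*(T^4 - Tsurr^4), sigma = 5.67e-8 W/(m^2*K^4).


T^4 = 1.6403e+12
Tsurr^4 = 1.0510e+10
Q = 0.5130 * 5.67e-8 * 5.8800 * 1.6298e+12 = 278743.7239 W

278743.7239 W


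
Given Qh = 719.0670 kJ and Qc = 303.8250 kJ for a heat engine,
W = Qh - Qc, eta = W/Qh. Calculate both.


W = 719.0670 - 303.8250 = 415.2420 kJ
eta = 415.2420 / 719.0670 = 0.5775 = 57.7473%

W = 415.2420 kJ, eta = 57.7473%


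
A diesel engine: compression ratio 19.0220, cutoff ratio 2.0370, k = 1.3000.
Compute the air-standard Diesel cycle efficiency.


r^(k-1) = 2.4198
rc^k = 2.5217
eta = 0.5335 = 53.3532%

53.3532%


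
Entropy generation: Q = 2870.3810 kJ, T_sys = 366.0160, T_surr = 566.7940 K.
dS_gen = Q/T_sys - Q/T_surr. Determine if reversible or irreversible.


dS_sys = 2870.3810/366.0160 = 7.8422 kJ/K
dS_surr = -2870.3810/566.7940 = -5.0642 kJ/K
dS_gen = 7.8422 - 5.0642 = 2.7780 kJ/K (irreversible)

dS_gen = 2.7780 kJ/K, irreversible


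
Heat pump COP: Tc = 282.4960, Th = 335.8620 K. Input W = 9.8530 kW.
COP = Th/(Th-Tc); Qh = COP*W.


COP = 335.8620 / 53.3660 = 6.2936
Qh = 6.2936 * 9.8530 = 62.0104 kW

COP = 6.2936, Qh = 62.0104 kW


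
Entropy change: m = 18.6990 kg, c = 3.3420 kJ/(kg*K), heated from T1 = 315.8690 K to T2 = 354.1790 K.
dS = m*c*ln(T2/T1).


T2/T1 = 1.1213
ln(T2/T1) = 0.1145
dS = 18.6990 * 3.3420 * 0.1145 = 7.1538 kJ/K

7.1538 kJ/K


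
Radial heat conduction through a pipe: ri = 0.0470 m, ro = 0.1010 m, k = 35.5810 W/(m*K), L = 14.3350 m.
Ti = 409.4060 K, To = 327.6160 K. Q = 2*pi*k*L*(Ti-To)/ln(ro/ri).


dT = 81.7900 K
ln(ro/ri) = 0.7650
Q = 2*pi*35.5810*14.3350*81.7900 / 0.7650 = 342649.3126 W

342649.3126 W


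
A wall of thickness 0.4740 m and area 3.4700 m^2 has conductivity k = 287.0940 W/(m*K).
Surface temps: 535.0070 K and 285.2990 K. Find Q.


dT = 249.7080 K
Q = 287.0940 * 3.4700 * 249.7080 / 0.4740 = 524816.7719 W

524816.7719 W


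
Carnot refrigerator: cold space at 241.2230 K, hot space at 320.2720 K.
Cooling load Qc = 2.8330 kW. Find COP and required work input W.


COP = 241.2230 / 79.0490 = 3.0516
W = 2.8330 / 3.0516 = 0.9284 kW

COP = 3.0516, W = 0.9284 kW


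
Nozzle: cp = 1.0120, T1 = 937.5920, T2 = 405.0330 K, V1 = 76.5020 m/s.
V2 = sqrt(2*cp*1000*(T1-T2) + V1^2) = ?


dT = 532.5590 K
2*cp*1000*dT = 1077899.4160
V1^2 = 5852.5560
V2 = sqrt(1083751.9720) = 1041.0341 m/s

1041.0341 m/s


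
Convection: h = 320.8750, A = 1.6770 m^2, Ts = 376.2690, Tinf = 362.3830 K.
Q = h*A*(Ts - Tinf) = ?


dT = 13.8860 K
Q = 320.8750 * 1.6770 * 13.8860 = 7472.1590 W

7472.1590 W


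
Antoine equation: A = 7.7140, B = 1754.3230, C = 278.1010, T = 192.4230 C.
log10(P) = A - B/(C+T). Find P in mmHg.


C+T = 470.5240
B/(C+T) = 3.7284
log10(P) = 7.7140 - 3.7284 = 3.9856
P = 10^3.9856 = 9672.8553 mmHg

9672.8553 mmHg


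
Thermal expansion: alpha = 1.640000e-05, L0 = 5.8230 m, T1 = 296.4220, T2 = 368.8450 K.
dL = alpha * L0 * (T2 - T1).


dT = 72.4230 K
dL = 1.640000e-05 * 5.8230 * 72.4230 = 0.006916 m
L_final = 5.829916 m

dL = 0.006916 m


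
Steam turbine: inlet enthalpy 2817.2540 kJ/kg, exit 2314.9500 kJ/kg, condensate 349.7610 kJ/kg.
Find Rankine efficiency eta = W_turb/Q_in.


W = 502.3040 kJ/kg
Q_in = 2467.4930 kJ/kg
eta = 0.2036 = 20.3569%

eta = 20.3569%


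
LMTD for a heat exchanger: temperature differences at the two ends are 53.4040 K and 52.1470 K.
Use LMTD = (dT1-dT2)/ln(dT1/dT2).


dT1/dT2 = 1.0241
ln(dT1/dT2) = 0.0238
LMTD = 1.2570 / 0.0238 = 52.7730 K

52.7730 K


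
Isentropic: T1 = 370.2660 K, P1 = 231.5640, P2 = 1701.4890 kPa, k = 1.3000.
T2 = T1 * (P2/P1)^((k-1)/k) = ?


(k-1)/k = 0.2308
(P2/P1)^exp = 1.5845
T2 = 370.2660 * 1.5845 = 586.6735 K

586.6735 K


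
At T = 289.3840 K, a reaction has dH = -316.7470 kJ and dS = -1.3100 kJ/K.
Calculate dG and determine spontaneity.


T*dS = 289.3840 * -1.3100 = -379.0930 kJ
dG = -316.7470 + 379.0930 = 62.3460 kJ (non-spontaneous)

dG = 62.3460 kJ, non-spontaneous


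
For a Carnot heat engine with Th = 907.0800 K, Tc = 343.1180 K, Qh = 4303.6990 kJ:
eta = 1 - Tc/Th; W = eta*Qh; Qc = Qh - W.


eta = 1 - 343.1180/907.0800 = 0.6217
W = 0.6217 * 4303.6990 = 2675.7537 kJ
Qc = 4303.6990 - 2675.7537 = 1627.9453 kJ

eta = 62.1733%, W = 2675.7537 kJ, Qc = 1627.9453 kJ


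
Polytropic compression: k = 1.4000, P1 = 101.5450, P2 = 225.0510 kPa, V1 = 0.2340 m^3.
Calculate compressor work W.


(k-1)/k = 0.2857
(P2/P1)^exp = 1.2553
W = 3.5000 * 101.5450 * 0.2340 * (1.2553 - 1) = 21.2325 kJ

21.2325 kJ


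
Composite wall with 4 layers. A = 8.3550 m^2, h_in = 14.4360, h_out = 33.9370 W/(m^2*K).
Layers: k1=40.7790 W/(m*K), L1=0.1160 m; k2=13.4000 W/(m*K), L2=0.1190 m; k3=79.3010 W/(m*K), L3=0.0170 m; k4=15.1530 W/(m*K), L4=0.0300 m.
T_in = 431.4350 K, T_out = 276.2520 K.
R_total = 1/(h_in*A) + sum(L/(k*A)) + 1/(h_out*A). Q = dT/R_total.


R_conv_in = 1/(14.4360*8.3550) = 0.0083
R_1 = 0.1160/(40.7790*8.3550) = 0.0003
R_2 = 0.1190/(13.4000*8.3550) = 0.0011
R_3 = 0.0170/(79.3010*8.3550) = 2.5658e-05
R_4 = 0.0300/(15.1530*8.3550) = 0.0002
R_conv_out = 1/(33.9370*8.3550) = 0.0035
R_total = 0.0135 K/W
Q = 155.1830 / 0.0135 = 11508.8621 W

R_total = 0.0135 K/W, Q = 11508.8621 W


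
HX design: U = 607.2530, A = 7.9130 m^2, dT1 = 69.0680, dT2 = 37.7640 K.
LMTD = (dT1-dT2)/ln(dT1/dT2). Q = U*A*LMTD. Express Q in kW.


LMTD = 51.8505 K
Q = 607.2530 * 7.9130 * 51.8505 = 249151.8578 W = 249.1519 kW

249.1519 kW


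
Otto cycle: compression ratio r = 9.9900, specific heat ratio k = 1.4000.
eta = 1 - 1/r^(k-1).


r^(k-1) = 2.5109
eta = 1 - 1/2.5109 = 0.6017 = 60.1733%

60.1733%


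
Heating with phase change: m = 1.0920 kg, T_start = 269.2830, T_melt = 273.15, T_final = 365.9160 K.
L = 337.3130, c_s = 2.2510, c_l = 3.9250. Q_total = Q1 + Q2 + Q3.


Q1 (sensible, solid) = 1.0920 * 2.2510 * 3.8670 = 9.5054 kJ
Q2 (latent) = 1.0920 * 337.3130 = 368.3458 kJ
Q3 (sensible, liquid) = 1.0920 * 3.9250 * 92.7660 = 397.6044 kJ
Q_total = 775.4556 kJ

775.4556 kJ


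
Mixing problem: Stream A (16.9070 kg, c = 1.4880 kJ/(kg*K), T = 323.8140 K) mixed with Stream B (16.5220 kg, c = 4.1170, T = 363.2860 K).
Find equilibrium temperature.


num = 32857.4922
den = 93.1787
Tf = 352.6288 K

352.6288 K


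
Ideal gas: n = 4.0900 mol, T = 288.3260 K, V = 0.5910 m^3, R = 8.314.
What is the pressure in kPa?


P = nRT/V = 4.0900 * 8.314 * 288.3260 / 0.5910
= 9804.3123 / 0.5910 = 16589.3609 Pa = 16.5894 kPa

16.5894 kPa


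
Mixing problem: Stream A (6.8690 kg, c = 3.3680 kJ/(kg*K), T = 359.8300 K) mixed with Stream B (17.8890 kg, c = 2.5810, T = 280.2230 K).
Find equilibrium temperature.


num = 21262.9110
den = 69.3063
Tf = 306.7962 K

306.7962 K


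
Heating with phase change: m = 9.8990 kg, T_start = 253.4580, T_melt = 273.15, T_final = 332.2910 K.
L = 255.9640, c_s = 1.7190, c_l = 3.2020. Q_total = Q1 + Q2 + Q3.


Q1 (sensible, solid) = 9.8990 * 1.7190 * 19.6920 = 335.0866 kJ
Q2 (latent) = 9.8990 * 255.9640 = 2533.7876 kJ
Q3 (sensible, liquid) = 9.8990 * 3.2020 * 59.1410 = 1874.5685 kJ
Q_total = 4743.4427 kJ

4743.4427 kJ


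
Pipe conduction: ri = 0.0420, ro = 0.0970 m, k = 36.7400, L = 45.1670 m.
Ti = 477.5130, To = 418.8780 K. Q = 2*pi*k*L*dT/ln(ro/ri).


dT = 58.6350 K
ln(ro/ri) = 0.8370
Q = 2*pi*36.7400*45.1670*58.6350 / 0.8370 = 730382.3628 W

730382.3628 W


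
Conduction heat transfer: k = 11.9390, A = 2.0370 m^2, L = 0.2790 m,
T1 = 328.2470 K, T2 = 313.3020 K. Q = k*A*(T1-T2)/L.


dT = 14.9450 K
Q = 11.9390 * 2.0370 * 14.9450 / 0.2790 = 1302.7188 W

1302.7188 W


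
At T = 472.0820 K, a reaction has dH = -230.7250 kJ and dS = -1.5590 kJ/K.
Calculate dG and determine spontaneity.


T*dS = 472.0820 * -1.5590 = -735.9758 kJ
dG = -230.7250 + 735.9758 = 505.2508 kJ (non-spontaneous)

dG = 505.2508 kJ, non-spontaneous


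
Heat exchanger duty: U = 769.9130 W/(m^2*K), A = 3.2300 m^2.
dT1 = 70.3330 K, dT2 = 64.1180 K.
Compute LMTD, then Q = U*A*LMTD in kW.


LMTD = 67.1776 K
Q = 769.9130 * 3.2300 * 67.1776 = 167058.5097 W = 167.0585 kW

167.0585 kW


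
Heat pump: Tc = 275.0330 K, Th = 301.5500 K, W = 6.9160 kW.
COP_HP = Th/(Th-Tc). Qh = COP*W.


COP = 301.5500 / 26.5170 = 11.3720
Qh = 11.3720 * 6.9160 = 78.6484 kW

COP = 11.3720, Qh = 78.6484 kW


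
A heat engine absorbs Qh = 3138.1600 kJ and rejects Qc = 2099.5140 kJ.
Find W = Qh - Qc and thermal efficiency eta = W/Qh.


W = 3138.1600 - 2099.5140 = 1038.6460 kJ
eta = 1038.6460 / 3138.1600 = 0.3310 = 33.0973%

W = 1038.6460 kJ, eta = 33.0973%


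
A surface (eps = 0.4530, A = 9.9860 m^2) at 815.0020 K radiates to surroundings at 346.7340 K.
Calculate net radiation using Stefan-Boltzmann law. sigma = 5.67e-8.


T^4 = 4.4120e+11
Tsurr^4 = 1.4454e+10
Q = 0.4530 * 5.67e-8 * 9.9860 * 4.2675e+11 = 109456.4926 W

109456.4926 W


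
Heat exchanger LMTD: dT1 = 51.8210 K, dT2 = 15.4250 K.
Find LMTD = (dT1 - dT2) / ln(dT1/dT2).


dT1/dT2 = 3.3595
ln(dT1/dT2) = 1.2118
LMTD = 36.3960 / 1.2118 = 30.0345 K

30.0345 K


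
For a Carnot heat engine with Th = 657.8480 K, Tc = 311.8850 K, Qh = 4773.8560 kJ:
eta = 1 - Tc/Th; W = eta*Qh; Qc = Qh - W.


eta = 1 - 311.8850/657.8480 = 0.5259
W = 0.5259 * 4773.8560 = 2510.5762 kJ
Qc = 4773.8560 - 2510.5762 = 2263.2798 kJ

eta = 52.5901%, W = 2510.5762 kJ, Qc = 2263.2798 kJ


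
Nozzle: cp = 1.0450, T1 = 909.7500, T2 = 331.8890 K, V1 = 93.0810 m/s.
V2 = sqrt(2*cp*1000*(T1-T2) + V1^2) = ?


dT = 577.8610 K
2*cp*1000*dT = 1207729.4900
V1^2 = 8664.0726
V2 = sqrt(1216393.5626) = 1102.9023 m/s

1102.9023 m/s


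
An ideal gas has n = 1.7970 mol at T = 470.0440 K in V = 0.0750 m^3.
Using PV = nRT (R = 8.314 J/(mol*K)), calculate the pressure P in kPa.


P = nRT/V = 1.7970 * 8.314 * 470.0440 / 0.0750
= 7022.5786 / 0.0750 = 93634.3818 Pa = 93.6344 kPa

93.6344 kPa


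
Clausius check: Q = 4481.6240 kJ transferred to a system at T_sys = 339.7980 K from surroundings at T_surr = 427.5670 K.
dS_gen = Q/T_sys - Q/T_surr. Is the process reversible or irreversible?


dS_sys = 4481.6240/339.7980 = 13.1891 kJ/K
dS_surr = -4481.6240/427.5670 = -10.4817 kJ/K
dS_gen = 13.1891 - 10.4817 = 2.7074 kJ/K (irreversible)

dS_gen = 2.7074 kJ/K, irreversible


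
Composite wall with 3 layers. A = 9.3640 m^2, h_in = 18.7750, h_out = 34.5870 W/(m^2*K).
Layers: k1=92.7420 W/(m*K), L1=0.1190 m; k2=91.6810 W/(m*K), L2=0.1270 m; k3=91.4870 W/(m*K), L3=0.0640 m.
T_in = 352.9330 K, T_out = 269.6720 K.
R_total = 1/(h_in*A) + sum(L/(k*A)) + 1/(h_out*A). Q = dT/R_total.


R_conv_in = 1/(18.7750*9.3640) = 0.0057
R_1 = 0.1190/(92.7420*9.3640) = 0.0001
R_2 = 0.1270/(91.6810*9.3640) = 0.0001
R_3 = 0.0640/(91.4870*9.3640) = 7.4707e-05
R_conv_out = 1/(34.5870*9.3640) = 0.0031
R_total = 0.0091 K/W
Q = 83.2610 / 0.0091 = 9114.2175 W

R_total = 0.0091 K/W, Q = 9114.2175 W


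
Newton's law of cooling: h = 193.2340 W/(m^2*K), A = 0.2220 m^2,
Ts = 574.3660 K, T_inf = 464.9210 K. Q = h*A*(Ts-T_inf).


dT = 109.4450 K
Q = 193.2340 * 0.2220 * 109.4450 = 4694.9659 W

4694.9659 W


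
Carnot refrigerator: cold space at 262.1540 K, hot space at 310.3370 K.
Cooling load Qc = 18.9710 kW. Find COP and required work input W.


COP = 262.1540 / 48.1830 = 5.4408
W = 18.9710 / 5.4408 = 3.4868 kW

COP = 5.4408, W = 3.4868 kW


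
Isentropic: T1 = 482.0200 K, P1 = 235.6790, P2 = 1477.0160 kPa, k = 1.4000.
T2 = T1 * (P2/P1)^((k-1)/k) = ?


(k-1)/k = 0.2857
(P2/P1)^exp = 1.6894
T2 = 482.0200 * 1.6894 = 814.3249 K

814.3249 K


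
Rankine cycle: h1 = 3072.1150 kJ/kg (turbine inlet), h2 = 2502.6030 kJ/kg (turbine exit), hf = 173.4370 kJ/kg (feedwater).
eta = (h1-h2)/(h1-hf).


W = 569.5120 kJ/kg
Q_in = 2898.6780 kJ/kg
eta = 0.1965 = 19.6473%

eta = 19.6473%


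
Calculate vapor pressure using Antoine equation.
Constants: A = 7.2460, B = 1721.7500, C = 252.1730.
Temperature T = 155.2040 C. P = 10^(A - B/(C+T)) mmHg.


C+T = 407.3770
B/(C+T) = 4.2264
log10(P) = 7.2460 - 4.2264 = 3.0196
P = 10^3.0196 = 1046.0945 mmHg

1046.0945 mmHg


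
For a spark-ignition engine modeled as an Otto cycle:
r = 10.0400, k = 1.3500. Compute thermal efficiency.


r^(k-1) = 2.2419
eta = 1 - 1/2.2419 = 0.5539 = 55.3940%

55.3940%


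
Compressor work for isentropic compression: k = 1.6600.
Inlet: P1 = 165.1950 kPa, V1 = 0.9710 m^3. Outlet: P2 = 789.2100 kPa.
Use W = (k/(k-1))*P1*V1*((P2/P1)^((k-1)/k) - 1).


(k-1)/k = 0.3976
(P2/P1)^exp = 1.8623
W = 2.5152 * 165.1950 * 0.9710 * (1.8623 - 1) = 347.8736 kJ

347.8736 kJ


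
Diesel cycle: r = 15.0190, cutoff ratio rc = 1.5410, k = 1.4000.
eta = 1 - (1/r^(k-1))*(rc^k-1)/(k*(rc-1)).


r^(k-1) = 2.9557
rc^k = 1.8320
eta = 0.6283 = 62.8347%

62.8347%


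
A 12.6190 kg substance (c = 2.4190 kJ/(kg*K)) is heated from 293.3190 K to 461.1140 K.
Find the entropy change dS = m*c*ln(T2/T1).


T2/T1 = 1.5721
ln(T2/T1) = 0.4524
dS = 12.6190 * 2.4190 * 0.4524 = 13.8092 kJ/K

13.8092 kJ/K


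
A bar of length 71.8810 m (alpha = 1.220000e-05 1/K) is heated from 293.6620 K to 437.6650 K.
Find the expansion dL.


dT = 144.0030 K
dL = 1.220000e-05 * 71.8810 * 144.0030 = 0.126283 m
L_final = 72.007283 m

dL = 0.126283 m


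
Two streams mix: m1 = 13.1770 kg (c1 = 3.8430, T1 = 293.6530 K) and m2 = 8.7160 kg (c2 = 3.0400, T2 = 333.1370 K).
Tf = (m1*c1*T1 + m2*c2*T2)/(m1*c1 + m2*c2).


num = 23697.3674
den = 77.1359
Tf = 307.2160 K

307.2160 K


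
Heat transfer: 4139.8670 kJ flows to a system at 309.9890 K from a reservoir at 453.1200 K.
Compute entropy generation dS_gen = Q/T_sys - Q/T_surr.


dS_sys = 4139.8670/309.9890 = 13.3549 kJ/K
dS_surr = -4139.8670/453.1200 = -9.1364 kJ/K
dS_gen = 13.3549 - 9.1364 = 4.2185 kJ/K (irreversible)

dS_gen = 4.2185 kJ/K, irreversible


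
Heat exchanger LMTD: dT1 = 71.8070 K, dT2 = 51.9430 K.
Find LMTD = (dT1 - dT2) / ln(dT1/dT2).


dT1/dT2 = 1.3824
ln(dT1/dT2) = 0.3238
LMTD = 19.8640 / 0.3238 = 61.3399 K

61.3399 K


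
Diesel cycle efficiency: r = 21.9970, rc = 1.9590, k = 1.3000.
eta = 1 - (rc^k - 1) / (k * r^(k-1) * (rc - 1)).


r^(k-1) = 2.5276
rc^k = 2.3969
eta = 0.5567 = 55.6712%

55.6712%


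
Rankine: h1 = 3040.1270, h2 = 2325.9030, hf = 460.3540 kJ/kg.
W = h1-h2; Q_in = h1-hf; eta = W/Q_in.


W = 714.2240 kJ/kg
Q_in = 2579.7730 kJ/kg
eta = 0.2769 = 27.6855%

eta = 27.6855%


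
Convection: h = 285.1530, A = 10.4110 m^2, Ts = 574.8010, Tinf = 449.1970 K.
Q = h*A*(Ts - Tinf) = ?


dT = 125.6040 K
Q = 285.1530 * 10.4110 * 125.6040 = 372884.0970 W

372884.0970 W


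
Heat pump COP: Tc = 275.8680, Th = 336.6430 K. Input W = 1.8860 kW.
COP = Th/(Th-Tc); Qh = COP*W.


COP = 336.6430 / 60.7750 = 5.5392
Qh = 5.5392 * 1.8860 = 10.4469 kW

COP = 5.5392, Qh = 10.4469 kW


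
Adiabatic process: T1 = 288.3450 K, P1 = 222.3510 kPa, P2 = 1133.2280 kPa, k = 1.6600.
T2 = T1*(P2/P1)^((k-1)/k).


(k-1)/k = 0.3976
(P2/P1)^exp = 1.9108
T2 = 288.3450 * 1.9108 = 550.9592 K

550.9592 K


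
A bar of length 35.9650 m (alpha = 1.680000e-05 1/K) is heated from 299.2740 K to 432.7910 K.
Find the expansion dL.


dT = 133.5170 K
dL = 1.680000e-05 * 35.9650 * 133.5170 = 0.080673 m
L_final = 36.045673 m

dL = 0.080673 m


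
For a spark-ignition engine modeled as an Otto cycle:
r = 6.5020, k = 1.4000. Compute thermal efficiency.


r^(k-1) = 2.1146
eta = 1 - 1/2.1146 = 0.5271 = 52.7087%

52.7087%


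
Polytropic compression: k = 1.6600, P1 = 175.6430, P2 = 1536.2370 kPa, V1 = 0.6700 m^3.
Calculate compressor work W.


(k-1)/k = 0.3976
(P2/P1)^exp = 2.3684
W = 2.5152 * 175.6430 * 0.6700 * (2.3684 - 1) = 405.0364 kJ

405.0364 kJ


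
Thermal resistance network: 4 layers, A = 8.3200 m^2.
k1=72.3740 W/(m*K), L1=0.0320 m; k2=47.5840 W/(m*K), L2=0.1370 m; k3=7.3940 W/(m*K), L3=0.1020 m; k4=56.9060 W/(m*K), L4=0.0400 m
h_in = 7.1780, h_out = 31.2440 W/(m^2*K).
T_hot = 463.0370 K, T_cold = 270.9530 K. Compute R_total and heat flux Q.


R_conv_in = 1/(7.1780*8.3200) = 0.0167
R_1 = 0.0320/(72.3740*8.3200) = 5.3143e-05
R_2 = 0.1370/(47.5840*8.3200) = 0.0003
R_3 = 0.1020/(7.3940*8.3200) = 0.0017
R_4 = 0.0400/(56.9060*8.3200) = 8.4485e-05
R_conv_out = 1/(31.2440*8.3200) = 0.0038
R_total = 0.0227 K/W
Q = 192.0840 / 0.0227 = 8449.5083 W

R_total = 0.0227 K/W, Q = 8449.5083 W


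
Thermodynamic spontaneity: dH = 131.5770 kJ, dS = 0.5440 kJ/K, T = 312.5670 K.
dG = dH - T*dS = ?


T*dS = 312.5670 * 0.5440 = 170.0364 kJ
dG = 131.5770 - 170.0364 = -38.4594 kJ (spontaneous)

dG = -38.4594 kJ, spontaneous


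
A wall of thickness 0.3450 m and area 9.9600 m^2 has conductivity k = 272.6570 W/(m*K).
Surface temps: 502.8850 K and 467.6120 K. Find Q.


dT = 35.2730 K
Q = 272.6570 * 9.9600 * 35.2730 / 0.3450 = 277651.0330 W

277651.0330 W


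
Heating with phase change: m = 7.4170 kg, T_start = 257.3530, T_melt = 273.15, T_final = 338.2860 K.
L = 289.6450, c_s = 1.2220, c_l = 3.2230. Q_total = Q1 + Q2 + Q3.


Q1 (sensible, solid) = 7.4170 * 1.2220 * 15.7970 = 143.1773 kJ
Q2 (latent) = 7.4170 * 289.6450 = 2148.2970 kJ
Q3 (sensible, liquid) = 7.4170 * 3.2230 * 65.1360 = 1557.0755 kJ
Q_total = 3848.5497 kJ

3848.5497 kJ


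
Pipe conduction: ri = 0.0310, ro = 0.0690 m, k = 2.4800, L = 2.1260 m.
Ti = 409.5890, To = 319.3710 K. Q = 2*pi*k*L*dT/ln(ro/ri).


dT = 90.2180 K
ln(ro/ri) = 0.8001
Q = 2*pi*2.4800*2.1260*90.2180 / 0.8001 = 3735.3668 W

3735.3668 W


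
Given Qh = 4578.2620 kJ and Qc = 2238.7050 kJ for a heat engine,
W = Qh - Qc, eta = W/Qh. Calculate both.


W = 4578.2620 - 2238.7050 = 2339.5570 kJ
eta = 2339.5570 / 4578.2620 = 0.5110 = 51.1014%

W = 2339.5570 kJ, eta = 51.1014%


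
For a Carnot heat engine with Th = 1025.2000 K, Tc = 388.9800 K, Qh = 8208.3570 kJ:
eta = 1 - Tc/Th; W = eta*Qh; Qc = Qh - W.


eta = 1 - 388.9800/1025.2000 = 0.6206
W = 0.6206 * 8208.3570 = 5093.9533 kJ
Qc = 8208.3570 - 5093.9533 = 3114.4037 kJ

eta = 62.0581%, W = 5093.9533 kJ, Qc = 3114.4037 kJ


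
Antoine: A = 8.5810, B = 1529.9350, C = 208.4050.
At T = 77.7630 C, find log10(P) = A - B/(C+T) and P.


C+T = 286.1680
B/(C+T) = 5.3463
log10(P) = 8.5810 - 5.3463 = 3.2347
P = 10^3.2347 = 1716.7909 mmHg

1716.7909 mmHg


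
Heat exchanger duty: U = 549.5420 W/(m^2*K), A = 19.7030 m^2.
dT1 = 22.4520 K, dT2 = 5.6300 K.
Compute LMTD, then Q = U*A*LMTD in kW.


LMTD = 12.1610 K
Q = 549.5420 * 19.7030 * 12.1610 = 131675.1548 W = 131.6752 kW

131.6752 kW


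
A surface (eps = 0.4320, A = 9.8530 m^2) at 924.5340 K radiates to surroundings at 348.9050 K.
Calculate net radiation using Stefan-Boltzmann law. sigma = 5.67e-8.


T^4 = 7.3062e+11
Tsurr^4 = 1.4819e+10
Q = 0.4320 * 5.67e-8 * 9.8530 * 7.1580e+11 = 172753.7075 W

172753.7075 W


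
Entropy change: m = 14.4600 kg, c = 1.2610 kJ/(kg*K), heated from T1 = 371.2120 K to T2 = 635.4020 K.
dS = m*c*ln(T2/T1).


T2/T1 = 1.7117
ln(T2/T1) = 0.5375
dS = 14.4600 * 1.2610 * 0.5375 = 9.8005 kJ/K

9.8005 kJ/K


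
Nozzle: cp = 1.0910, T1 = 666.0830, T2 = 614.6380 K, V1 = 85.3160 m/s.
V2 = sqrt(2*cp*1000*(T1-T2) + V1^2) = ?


dT = 51.4450 K
2*cp*1000*dT = 112252.9900
V1^2 = 7278.8199
V2 = sqrt(119531.8099) = 345.7337 m/s

345.7337 m/s


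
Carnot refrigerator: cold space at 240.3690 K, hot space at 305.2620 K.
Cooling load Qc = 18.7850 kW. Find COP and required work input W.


COP = 240.3690 / 64.8930 = 3.7041
W = 18.7850 / 3.7041 = 5.0714 kW

COP = 3.7041, W = 5.0714 kW


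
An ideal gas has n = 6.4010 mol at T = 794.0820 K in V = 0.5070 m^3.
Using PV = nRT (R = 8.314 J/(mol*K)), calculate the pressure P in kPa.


P = nRT/V = 6.4010 * 8.314 * 794.0820 / 0.5070
= 42259.3876 / 0.5070 = 83351.8493 Pa = 83.3518 kPa

83.3518 kPa


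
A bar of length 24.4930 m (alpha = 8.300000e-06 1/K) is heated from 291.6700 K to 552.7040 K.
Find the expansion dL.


dT = 261.0340 K
dL = 8.300000e-06 * 24.4930 * 261.0340 = 0.053066 m
L_final = 24.546066 m

dL = 0.053066 m


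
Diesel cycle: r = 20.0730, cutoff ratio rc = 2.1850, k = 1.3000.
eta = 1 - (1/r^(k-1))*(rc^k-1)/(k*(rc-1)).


r^(k-1) = 2.4591
rc^k = 2.7624
eta = 0.5348 = 53.4779%

53.4779%


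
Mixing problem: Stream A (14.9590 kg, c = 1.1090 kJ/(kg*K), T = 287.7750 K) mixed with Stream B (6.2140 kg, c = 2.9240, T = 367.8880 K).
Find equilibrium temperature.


num = 11458.4801
den = 34.7593
Tf = 329.6525 K

329.6525 K


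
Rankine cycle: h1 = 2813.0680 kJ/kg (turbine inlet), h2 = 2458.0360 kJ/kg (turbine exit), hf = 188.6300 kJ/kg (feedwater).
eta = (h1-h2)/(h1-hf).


W = 355.0320 kJ/kg
Q_in = 2624.4380 kJ/kg
eta = 0.1353 = 13.5279%

eta = 13.5279%


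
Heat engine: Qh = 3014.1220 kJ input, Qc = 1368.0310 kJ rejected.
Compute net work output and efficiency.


W = 3014.1220 - 1368.0310 = 1646.0910 kJ
eta = 1646.0910 / 3014.1220 = 0.5461 = 54.6126%

W = 1646.0910 kJ, eta = 54.6126%


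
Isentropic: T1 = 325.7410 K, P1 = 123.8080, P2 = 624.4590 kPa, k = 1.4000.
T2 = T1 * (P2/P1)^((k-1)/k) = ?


(k-1)/k = 0.2857
(P2/P1)^exp = 1.5878
T2 = 325.7410 * 1.5878 = 517.2013 K

517.2013 K


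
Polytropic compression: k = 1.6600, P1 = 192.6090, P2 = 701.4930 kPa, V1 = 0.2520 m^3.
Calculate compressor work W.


(k-1)/k = 0.3976
(P2/P1)^exp = 1.6718
W = 2.5152 * 192.6090 * 0.2520 * (1.6718 - 1) = 82.0135 kJ

82.0135 kJ


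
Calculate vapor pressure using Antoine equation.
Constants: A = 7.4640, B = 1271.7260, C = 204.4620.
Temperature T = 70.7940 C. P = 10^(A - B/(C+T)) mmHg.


C+T = 275.2560
B/(C+T) = 4.6202
log10(P) = 7.4640 - 4.6202 = 2.8438
P = 10^2.8438 = 697.9797 mmHg

697.9797 mmHg


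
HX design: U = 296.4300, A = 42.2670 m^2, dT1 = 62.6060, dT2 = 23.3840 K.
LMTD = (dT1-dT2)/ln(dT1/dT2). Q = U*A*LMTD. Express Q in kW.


LMTD = 39.8270 K
Q = 296.4300 * 42.2670 * 39.8270 = 499000.8250 W = 499.0008 kW

499.0008 kW


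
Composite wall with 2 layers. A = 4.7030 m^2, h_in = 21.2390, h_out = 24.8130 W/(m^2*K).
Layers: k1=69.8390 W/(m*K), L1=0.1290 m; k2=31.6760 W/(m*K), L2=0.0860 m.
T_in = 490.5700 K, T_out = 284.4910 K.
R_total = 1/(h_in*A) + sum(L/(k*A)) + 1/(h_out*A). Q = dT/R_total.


R_conv_in = 1/(21.2390*4.7030) = 0.0100
R_1 = 0.1290/(69.8390*4.7030) = 0.0004
R_2 = 0.0860/(31.6760*4.7030) = 0.0006
R_conv_out = 1/(24.8130*4.7030) = 0.0086
R_total = 0.0196 K/W
Q = 206.0790 / 0.0196 = 10540.7704 W

R_total = 0.0196 K/W, Q = 10540.7704 W


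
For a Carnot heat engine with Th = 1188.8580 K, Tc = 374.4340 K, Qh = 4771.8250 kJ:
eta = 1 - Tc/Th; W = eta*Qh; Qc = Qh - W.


eta = 1 - 374.4340/1188.8580 = 0.6850
W = 0.6850 * 4771.8250 = 3268.9260 kJ
Qc = 4771.8250 - 3268.9260 = 1502.8990 kJ

eta = 68.5047%, W = 3268.9260 kJ, Qc = 1502.8990 kJ


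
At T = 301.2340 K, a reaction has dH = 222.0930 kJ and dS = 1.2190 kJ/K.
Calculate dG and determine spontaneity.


T*dS = 301.2340 * 1.2190 = 367.2042 kJ
dG = 222.0930 - 367.2042 = -145.1112 kJ (spontaneous)

dG = -145.1112 kJ, spontaneous


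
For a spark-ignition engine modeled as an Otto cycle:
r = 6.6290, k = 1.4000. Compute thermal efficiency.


r^(k-1) = 2.1310
eta = 1 - 1/2.1310 = 0.5307 = 53.0732%

53.0732%


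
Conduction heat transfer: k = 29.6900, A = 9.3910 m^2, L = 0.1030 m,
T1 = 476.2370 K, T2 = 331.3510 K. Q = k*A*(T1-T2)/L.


dT = 144.8860 K
Q = 29.6900 * 9.3910 * 144.8860 / 0.1030 = 392203.2933 W

392203.2933 W


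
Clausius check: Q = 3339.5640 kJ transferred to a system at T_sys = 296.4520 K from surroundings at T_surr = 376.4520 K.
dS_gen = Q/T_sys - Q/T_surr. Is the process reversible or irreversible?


dS_sys = 3339.5640/296.4520 = 11.2651 kJ/K
dS_surr = -3339.5640/376.4520 = -8.8712 kJ/K
dS_gen = 11.2651 - 8.8712 = 2.3940 kJ/K (irreversible)

dS_gen = 2.3940 kJ/K, irreversible


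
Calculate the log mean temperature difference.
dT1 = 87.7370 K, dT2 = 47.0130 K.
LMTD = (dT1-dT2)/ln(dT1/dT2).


dT1/dT2 = 1.8662
ln(dT1/dT2) = 0.6239
LMTD = 40.7240 / 0.6239 = 65.2712 K

65.2712 K


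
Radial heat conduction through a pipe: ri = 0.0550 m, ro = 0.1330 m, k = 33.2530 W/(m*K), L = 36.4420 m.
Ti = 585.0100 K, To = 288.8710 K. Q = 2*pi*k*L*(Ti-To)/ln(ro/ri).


dT = 296.1390 K
ln(ro/ri) = 0.8830
Q = 2*pi*33.2530*36.4420*296.1390 / 0.8830 = 2553524.1238 W

2553524.1238 W


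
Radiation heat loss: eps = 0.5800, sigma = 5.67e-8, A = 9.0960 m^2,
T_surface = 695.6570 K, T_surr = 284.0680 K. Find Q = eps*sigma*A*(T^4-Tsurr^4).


T^4 = 2.3420e+11
Tsurr^4 = 6.5116e+09
Q = 0.5800 * 5.67e-8 * 9.0960 * 2.2769e+11 = 68107.6560 W

68107.6560 W


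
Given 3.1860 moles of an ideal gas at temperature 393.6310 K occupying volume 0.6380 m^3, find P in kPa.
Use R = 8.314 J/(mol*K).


P = nRT/V = 3.1860 * 8.314 * 393.6310 / 0.6380
= 10426.6570 / 0.6380 = 16342.7225 Pa = 16.3427 kPa

16.3427 kPa


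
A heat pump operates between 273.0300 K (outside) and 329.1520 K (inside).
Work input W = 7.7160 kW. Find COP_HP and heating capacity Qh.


COP = 329.1520 / 56.1220 = 5.8649
Qh = 5.8649 * 7.7160 = 45.2539 kW

COP = 5.8649, Qh = 45.2539 kW


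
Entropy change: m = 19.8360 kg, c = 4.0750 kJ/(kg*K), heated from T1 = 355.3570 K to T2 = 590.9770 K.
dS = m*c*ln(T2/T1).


T2/T1 = 1.6631
ln(T2/T1) = 0.5087
dS = 19.8360 * 4.0750 * 0.5087 = 41.1154 kJ/K

41.1154 kJ/K


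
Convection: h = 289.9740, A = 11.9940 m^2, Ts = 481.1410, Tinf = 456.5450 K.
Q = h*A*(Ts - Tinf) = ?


dT = 24.5960 K
Q = 289.9740 * 11.9940 * 24.5960 = 85543.6128 W

85543.6128 W


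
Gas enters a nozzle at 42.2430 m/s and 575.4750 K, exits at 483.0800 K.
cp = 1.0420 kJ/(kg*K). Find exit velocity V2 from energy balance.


dT = 92.3950 K
2*cp*1000*dT = 192551.1800
V1^2 = 1784.4710
V2 = sqrt(194335.6510) = 440.8352 m/s

440.8352 m/s


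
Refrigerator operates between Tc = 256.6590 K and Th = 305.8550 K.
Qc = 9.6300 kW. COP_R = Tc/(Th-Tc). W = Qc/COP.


COP = 256.6590 / 49.1960 = 5.2171
W = 9.6300 / 5.2171 = 1.8459 kW

COP = 5.2171, W = 1.8459 kW


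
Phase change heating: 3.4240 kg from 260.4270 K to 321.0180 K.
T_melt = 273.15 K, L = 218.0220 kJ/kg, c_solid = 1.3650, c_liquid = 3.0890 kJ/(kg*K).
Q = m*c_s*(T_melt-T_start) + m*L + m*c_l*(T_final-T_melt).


Q1 (sensible, solid) = 3.4240 * 1.3650 * 12.7230 = 59.4642 kJ
Q2 (latent) = 3.4240 * 218.0220 = 746.5073 kJ
Q3 (sensible, liquid) = 3.4240 * 3.0890 * 47.8680 = 506.2872 kJ
Q_total = 1312.2588 kJ

1312.2588 kJ


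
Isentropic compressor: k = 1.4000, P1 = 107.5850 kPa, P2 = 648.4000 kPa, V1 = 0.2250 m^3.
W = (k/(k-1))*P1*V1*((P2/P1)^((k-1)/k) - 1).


(k-1)/k = 0.2857
(P2/P1)^exp = 1.6706
W = 3.5000 * 107.5850 * 0.2250 * (1.6706 - 1) = 56.8189 kJ

56.8189 kJ


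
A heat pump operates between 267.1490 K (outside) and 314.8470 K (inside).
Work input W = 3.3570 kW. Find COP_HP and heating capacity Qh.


COP = 314.8470 / 47.6980 = 6.6008
Qh = 6.6008 * 3.3570 = 22.1590 kW

COP = 6.6008, Qh = 22.1590 kW


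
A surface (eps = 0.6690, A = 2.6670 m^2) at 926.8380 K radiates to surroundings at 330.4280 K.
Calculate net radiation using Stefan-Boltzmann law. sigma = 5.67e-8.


T^4 = 7.3793e+11
Tsurr^4 = 1.1921e+10
Q = 0.6690 * 5.67e-8 * 2.6670 * 7.2601e+11 = 73447.0650 W

73447.0650 W


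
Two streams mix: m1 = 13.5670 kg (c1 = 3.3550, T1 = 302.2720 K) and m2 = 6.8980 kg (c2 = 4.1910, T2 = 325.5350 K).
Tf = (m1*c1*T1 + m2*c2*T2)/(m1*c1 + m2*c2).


num = 23169.6607
den = 74.4268
Tf = 311.3080 K

311.3080 K


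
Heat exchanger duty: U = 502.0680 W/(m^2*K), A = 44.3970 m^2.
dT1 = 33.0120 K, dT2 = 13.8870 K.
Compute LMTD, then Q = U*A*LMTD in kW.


LMTD = 22.0864 K
Q = 502.0680 * 44.3970 * 22.0864 = 492312.4885 W = 492.3125 kW

492.3125 kW


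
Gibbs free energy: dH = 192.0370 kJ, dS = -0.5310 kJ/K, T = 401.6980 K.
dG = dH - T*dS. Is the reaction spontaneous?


T*dS = 401.6980 * -0.5310 = -213.3016 kJ
dG = 192.0370 + 213.3016 = 405.3386 kJ (non-spontaneous)

dG = 405.3386 kJ, non-spontaneous


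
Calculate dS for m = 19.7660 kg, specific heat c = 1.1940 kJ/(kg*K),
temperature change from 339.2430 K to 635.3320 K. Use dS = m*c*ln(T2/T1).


T2/T1 = 1.8728
ln(T2/T1) = 0.6274
dS = 19.7660 * 1.1940 * 0.6274 = 14.8078 kJ/K

14.8078 kJ/K


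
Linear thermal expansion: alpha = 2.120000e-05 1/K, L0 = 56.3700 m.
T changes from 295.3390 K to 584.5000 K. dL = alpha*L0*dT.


dT = 289.1610 K
dL = 2.120000e-05 * 56.3700 * 289.1610 = 0.345560 m
L_final = 56.715560 m

dL = 0.345560 m


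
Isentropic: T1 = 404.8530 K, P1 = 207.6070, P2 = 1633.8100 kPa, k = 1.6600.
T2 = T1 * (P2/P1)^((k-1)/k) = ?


(k-1)/k = 0.3976
(P2/P1)^exp = 2.2710
T2 = 404.8530 * 2.2710 = 919.4376 K

919.4376 K


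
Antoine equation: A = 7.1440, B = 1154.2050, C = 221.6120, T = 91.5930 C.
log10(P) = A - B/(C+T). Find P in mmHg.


C+T = 313.2050
B/(C+T) = 3.6851
log10(P) = 7.1440 - 3.6851 = 3.4589
P = 10^3.4589 = 2876.4556 mmHg

2876.4556 mmHg


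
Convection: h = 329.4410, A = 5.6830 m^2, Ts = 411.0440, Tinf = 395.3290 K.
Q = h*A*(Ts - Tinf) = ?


dT = 15.7150 K
Q = 329.4410 * 5.6830 * 15.7150 = 29421.8305 W

29421.8305 W


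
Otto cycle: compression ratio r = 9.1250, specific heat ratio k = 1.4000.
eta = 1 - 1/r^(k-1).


r^(k-1) = 2.4215
eta = 1 - 1/2.4215 = 0.5870 = 58.7041%

58.7041%


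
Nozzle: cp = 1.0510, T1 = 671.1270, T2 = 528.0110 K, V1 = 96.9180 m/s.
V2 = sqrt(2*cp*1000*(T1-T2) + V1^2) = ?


dT = 143.1160 K
2*cp*1000*dT = 300829.8320
V1^2 = 9393.0987
V2 = sqrt(310222.9307) = 556.9766 m/s

556.9766 m/s


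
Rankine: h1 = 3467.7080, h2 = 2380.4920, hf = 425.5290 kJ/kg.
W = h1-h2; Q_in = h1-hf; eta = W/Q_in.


W = 1087.2160 kJ/kg
Q_in = 3042.1790 kJ/kg
eta = 0.3574 = 35.7381%

eta = 35.7381%


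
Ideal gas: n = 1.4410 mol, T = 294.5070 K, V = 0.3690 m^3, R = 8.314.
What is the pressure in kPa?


P = nRT/V = 1.4410 * 8.314 * 294.5070 / 0.3690
= 3528.3335 / 0.3690 = 9561.8793 Pa = 9.5619 kPa

9.5619 kPa


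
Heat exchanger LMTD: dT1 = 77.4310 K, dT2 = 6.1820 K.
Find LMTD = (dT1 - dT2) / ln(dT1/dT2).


dT1/dT2 = 12.5252
ln(dT1/dT2) = 2.5277
LMTD = 71.2490 / 2.5277 = 28.1868 K

28.1868 K


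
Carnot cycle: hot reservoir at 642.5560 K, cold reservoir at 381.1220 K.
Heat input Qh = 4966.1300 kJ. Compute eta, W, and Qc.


eta = 1 - 381.1220/642.5560 = 0.4069
W = 0.4069 * 4966.1300 = 2020.5480 kJ
Qc = 4966.1300 - 2020.5480 = 2945.5820 kJ

eta = 40.6866%, W = 2020.5480 kJ, Qc = 2945.5820 kJ


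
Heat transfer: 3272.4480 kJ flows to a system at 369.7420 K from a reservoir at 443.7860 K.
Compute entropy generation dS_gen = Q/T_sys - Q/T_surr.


dS_sys = 3272.4480/369.7420 = 8.8506 kJ/K
dS_surr = -3272.4480/443.7860 = -7.3739 kJ/K
dS_gen = 8.8506 - 7.3739 = 1.4767 kJ/K (irreversible)

dS_gen = 1.4767 kJ/K, irreversible


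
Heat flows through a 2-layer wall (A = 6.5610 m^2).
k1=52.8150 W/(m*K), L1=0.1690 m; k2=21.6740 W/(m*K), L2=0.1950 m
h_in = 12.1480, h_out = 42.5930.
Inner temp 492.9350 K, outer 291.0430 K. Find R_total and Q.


R_conv_in = 1/(12.1480*6.5610) = 0.0125
R_1 = 0.1690/(52.8150*6.5610) = 0.0005
R_2 = 0.1950/(21.6740*6.5610) = 0.0014
R_conv_out = 1/(42.5930*6.5610) = 0.0036
R_total = 0.0180 K/W
Q = 201.8920 / 0.0180 = 11226.2113 W

R_total = 0.0180 K/W, Q = 11226.2113 W


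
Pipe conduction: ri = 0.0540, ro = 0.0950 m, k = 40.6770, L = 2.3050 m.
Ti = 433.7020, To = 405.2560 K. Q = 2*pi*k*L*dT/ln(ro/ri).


dT = 28.4460 K
ln(ro/ri) = 0.5649
Q = 2*pi*40.6770*2.3050*28.4460 / 0.5649 = 29665.7167 W

29665.7167 W


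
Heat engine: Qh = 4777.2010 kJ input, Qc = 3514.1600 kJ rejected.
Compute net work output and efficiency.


W = 4777.2010 - 3514.1600 = 1263.0410 kJ
eta = 1263.0410 / 4777.2010 = 0.2644 = 26.4389%

W = 1263.0410 kJ, eta = 26.4389%


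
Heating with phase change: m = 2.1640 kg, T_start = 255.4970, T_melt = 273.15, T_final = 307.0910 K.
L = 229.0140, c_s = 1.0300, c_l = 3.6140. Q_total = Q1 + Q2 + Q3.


Q1 (sensible, solid) = 2.1640 * 1.0300 * 17.6530 = 39.3471 kJ
Q2 (latent) = 2.1640 * 229.0140 = 495.5863 kJ
Q3 (sensible, liquid) = 2.1640 * 3.6140 * 33.9410 = 265.4422 kJ
Q_total = 800.3757 kJ

800.3757 kJ


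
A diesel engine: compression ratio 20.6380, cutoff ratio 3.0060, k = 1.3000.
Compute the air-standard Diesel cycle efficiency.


r^(k-1) = 2.4797
rc^k = 4.1820
eta = 0.5079 = 50.7929%

50.7929%


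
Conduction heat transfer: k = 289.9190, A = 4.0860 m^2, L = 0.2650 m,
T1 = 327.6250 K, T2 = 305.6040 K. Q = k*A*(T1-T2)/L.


dT = 22.0210 K
Q = 289.9190 * 4.0860 * 22.0210 / 0.2650 = 98438.7756 W

98438.7756 W


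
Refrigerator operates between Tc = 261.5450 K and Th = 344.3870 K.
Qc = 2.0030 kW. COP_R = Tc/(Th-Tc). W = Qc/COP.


COP = 261.5450 / 82.8420 = 3.1572
W = 2.0030 / 3.1572 = 0.6344 kW

COP = 3.1572, W = 0.6344 kW


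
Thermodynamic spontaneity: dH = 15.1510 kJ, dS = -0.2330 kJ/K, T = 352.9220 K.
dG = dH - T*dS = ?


T*dS = 352.9220 * -0.2330 = -82.2308 kJ
dG = 15.1510 + 82.2308 = 97.3818 kJ (non-spontaneous)

dG = 97.3818 kJ, non-spontaneous


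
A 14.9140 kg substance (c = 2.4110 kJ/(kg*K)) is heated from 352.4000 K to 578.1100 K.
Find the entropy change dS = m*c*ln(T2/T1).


T2/T1 = 1.6405
ln(T2/T1) = 0.4950
dS = 14.9140 * 2.4110 * 0.4950 = 17.7989 kJ/K

17.7989 kJ/K


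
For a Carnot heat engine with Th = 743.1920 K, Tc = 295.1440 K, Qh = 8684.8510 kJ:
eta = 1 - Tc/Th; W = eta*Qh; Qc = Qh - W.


eta = 1 - 295.1440/743.1920 = 0.6029
W = 0.6029 * 8684.8510 = 5235.8342 kJ
Qc = 8684.8510 - 5235.8342 = 3449.0168 kJ

eta = 60.2870%, W = 5235.8342 kJ, Qc = 3449.0168 kJ


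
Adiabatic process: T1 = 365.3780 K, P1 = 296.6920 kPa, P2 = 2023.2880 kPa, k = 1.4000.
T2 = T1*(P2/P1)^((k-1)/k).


(k-1)/k = 0.2857
(P2/P1)^exp = 1.7307
T2 = 365.3780 * 1.7307 = 632.3496 K

632.3496 K


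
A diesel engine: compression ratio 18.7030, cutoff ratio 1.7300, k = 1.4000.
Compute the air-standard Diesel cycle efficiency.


r^(k-1) = 3.2267
rc^k = 2.1541
eta = 0.6500 = 65.0034%

65.0034%


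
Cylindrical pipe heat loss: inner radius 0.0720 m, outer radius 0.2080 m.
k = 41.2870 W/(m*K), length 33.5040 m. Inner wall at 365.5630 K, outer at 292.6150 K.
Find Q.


dT = 72.9480 K
ln(ro/ri) = 1.0609
Q = 2*pi*41.2870*33.5040*72.9480 / 1.0609 = 597640.8491 W

597640.8491 W


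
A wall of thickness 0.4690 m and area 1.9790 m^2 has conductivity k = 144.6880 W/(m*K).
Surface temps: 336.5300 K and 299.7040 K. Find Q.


dT = 36.8260 K
Q = 144.6880 * 1.9790 * 36.8260 / 0.4690 = 22483.2978 W

22483.2978 W


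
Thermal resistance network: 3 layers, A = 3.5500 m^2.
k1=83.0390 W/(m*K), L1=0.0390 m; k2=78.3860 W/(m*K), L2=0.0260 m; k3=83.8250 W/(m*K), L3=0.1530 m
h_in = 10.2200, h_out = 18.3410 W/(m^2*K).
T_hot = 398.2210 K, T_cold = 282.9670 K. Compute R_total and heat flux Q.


R_conv_in = 1/(10.2200*3.5500) = 0.0276
R_1 = 0.0390/(83.0390*3.5500) = 0.0001
R_2 = 0.0260/(78.3860*3.5500) = 9.3434e-05
R_3 = 0.1530/(83.8250*3.5500) = 0.0005
R_conv_out = 1/(18.3410*3.5500) = 0.0154
R_total = 0.0437 K/W
Q = 115.2540 / 0.0437 = 2639.7464 W

R_total = 0.0437 K/W, Q = 2639.7464 W


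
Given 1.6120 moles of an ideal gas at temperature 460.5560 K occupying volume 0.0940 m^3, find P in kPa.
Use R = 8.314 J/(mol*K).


P = nRT/V = 1.6120 * 8.314 * 460.5560 / 0.0940
= 6172.4489 / 0.0940 = 65664.3498 Pa = 65.6643 kPa

65.6643 kPa


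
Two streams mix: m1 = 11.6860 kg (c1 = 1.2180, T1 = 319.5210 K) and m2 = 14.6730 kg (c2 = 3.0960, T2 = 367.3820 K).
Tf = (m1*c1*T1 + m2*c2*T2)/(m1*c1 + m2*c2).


num = 21237.2030
den = 59.6612
Tf = 355.9637 K

355.9637 K


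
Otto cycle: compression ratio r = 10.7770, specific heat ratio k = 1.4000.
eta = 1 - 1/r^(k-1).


r^(k-1) = 2.5882
eta = 1 - 1/2.5882 = 0.6136 = 61.3632%

61.3632%


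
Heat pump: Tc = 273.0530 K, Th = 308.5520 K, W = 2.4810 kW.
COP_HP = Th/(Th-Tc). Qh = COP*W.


COP = 308.5520 / 35.4990 = 8.6919
Qh = 8.6919 * 2.4810 = 21.5645 kW

COP = 8.6919, Qh = 21.5645 kW


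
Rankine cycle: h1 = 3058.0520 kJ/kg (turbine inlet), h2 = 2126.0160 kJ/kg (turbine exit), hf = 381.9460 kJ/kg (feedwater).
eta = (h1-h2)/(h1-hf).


W = 932.0360 kJ/kg
Q_in = 2676.1060 kJ/kg
eta = 0.3483 = 34.8281%

eta = 34.8281%


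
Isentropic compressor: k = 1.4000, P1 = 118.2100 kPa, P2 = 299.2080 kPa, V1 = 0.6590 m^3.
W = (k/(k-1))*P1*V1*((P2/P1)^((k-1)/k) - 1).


(k-1)/k = 0.2857
(P2/P1)^exp = 1.3039
W = 3.5000 * 118.2100 * 0.6590 * (1.3039 - 1) = 82.8503 kJ

82.8503 kJ


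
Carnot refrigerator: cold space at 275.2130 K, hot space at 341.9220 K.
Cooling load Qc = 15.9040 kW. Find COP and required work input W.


COP = 275.2130 / 66.7090 = 4.1256
W = 15.9040 / 4.1256 = 3.8550 kW

COP = 4.1256, W = 3.8550 kW
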